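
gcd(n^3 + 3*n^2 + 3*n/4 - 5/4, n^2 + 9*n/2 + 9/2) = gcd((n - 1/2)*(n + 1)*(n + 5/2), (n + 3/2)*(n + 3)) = 1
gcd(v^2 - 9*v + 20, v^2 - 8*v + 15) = v - 5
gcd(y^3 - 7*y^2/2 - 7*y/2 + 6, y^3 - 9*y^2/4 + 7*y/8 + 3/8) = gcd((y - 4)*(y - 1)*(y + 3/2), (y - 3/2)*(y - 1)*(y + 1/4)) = y - 1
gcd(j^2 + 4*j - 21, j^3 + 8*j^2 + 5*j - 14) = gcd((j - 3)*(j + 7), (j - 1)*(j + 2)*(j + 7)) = j + 7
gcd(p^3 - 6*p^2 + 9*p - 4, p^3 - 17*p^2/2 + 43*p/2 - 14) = p^2 - 5*p + 4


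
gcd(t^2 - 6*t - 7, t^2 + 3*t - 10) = 1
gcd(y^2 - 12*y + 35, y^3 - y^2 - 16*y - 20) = y - 5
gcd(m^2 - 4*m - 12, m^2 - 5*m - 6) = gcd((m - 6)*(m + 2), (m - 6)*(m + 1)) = m - 6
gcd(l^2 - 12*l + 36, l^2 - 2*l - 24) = l - 6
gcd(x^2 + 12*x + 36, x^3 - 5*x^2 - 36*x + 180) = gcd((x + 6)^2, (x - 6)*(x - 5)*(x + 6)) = x + 6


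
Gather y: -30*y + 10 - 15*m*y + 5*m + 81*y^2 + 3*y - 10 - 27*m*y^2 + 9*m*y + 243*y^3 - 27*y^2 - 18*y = 5*m + 243*y^3 + y^2*(54 - 27*m) + y*(-6*m - 45)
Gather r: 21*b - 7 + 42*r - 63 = 21*b + 42*r - 70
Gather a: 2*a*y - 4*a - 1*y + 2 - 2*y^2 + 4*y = a*(2*y - 4) - 2*y^2 + 3*y + 2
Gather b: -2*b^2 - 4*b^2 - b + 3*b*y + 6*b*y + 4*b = -6*b^2 + b*(9*y + 3)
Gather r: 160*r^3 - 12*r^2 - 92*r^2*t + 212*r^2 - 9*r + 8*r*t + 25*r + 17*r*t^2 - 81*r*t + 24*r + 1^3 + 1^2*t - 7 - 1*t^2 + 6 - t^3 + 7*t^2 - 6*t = 160*r^3 + r^2*(200 - 92*t) + r*(17*t^2 - 73*t + 40) - t^3 + 6*t^2 - 5*t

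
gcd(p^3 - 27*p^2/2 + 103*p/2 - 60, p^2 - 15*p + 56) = p - 8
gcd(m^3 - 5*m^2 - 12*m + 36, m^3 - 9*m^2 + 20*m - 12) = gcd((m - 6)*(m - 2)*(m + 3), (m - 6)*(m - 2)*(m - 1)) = m^2 - 8*m + 12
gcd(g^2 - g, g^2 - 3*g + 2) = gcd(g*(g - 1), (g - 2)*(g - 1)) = g - 1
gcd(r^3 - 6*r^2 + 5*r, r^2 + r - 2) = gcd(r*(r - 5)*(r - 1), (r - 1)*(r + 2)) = r - 1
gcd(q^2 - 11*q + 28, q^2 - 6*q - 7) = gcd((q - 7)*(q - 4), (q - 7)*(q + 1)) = q - 7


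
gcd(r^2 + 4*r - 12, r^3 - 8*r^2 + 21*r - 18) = r - 2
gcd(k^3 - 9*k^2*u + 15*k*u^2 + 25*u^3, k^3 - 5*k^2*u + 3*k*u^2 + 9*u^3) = k + u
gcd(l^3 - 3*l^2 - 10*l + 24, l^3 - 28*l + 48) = l^2 - 6*l + 8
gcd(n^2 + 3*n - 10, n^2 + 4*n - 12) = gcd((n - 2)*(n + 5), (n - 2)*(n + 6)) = n - 2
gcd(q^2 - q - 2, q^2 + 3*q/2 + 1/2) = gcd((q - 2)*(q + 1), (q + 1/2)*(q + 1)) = q + 1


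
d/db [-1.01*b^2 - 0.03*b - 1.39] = -2.02*b - 0.03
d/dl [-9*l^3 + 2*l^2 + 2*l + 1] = -27*l^2 + 4*l + 2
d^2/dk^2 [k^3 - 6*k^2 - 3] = 6*k - 12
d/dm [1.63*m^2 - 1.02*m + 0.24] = 3.26*m - 1.02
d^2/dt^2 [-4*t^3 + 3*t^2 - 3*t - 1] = 6 - 24*t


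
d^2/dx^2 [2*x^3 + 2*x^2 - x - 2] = 12*x + 4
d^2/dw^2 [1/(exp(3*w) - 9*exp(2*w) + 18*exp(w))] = 9*((-exp(2*w) + 4*exp(w) - 2)*(exp(2*w) - 9*exp(w) + 18) + 2*(exp(2*w) - 6*exp(w) + 6)^2)*exp(-w)/(exp(2*w) - 9*exp(w) + 18)^3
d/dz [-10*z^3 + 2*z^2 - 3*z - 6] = -30*z^2 + 4*z - 3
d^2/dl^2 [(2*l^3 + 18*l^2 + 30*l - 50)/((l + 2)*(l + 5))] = -36/(l^3 + 6*l^2 + 12*l + 8)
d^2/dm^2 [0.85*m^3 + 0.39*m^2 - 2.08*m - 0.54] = 5.1*m + 0.78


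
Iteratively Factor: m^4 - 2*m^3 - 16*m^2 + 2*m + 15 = (m + 3)*(m^3 - 5*m^2 - m + 5) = (m - 1)*(m + 3)*(m^2 - 4*m - 5) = (m - 5)*(m - 1)*(m + 3)*(m + 1)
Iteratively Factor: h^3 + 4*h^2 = (h)*(h^2 + 4*h) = h^2*(h + 4)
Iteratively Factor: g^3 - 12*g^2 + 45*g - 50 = (g - 2)*(g^2 - 10*g + 25) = (g - 5)*(g - 2)*(g - 5)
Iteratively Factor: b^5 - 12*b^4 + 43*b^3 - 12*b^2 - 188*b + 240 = (b + 2)*(b^4 - 14*b^3 + 71*b^2 - 154*b + 120) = (b - 4)*(b + 2)*(b^3 - 10*b^2 + 31*b - 30) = (b - 4)*(b - 3)*(b + 2)*(b^2 - 7*b + 10) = (b - 4)*(b - 3)*(b - 2)*(b + 2)*(b - 5)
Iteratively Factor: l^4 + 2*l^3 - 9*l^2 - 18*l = (l)*(l^3 + 2*l^2 - 9*l - 18) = l*(l + 2)*(l^2 - 9) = l*(l + 2)*(l + 3)*(l - 3)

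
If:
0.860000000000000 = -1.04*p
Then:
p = -0.83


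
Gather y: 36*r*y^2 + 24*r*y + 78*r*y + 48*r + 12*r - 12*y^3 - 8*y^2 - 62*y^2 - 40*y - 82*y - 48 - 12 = 60*r - 12*y^3 + y^2*(36*r - 70) + y*(102*r - 122) - 60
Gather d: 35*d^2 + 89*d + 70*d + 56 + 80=35*d^2 + 159*d + 136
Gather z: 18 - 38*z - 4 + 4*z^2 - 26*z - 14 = 4*z^2 - 64*z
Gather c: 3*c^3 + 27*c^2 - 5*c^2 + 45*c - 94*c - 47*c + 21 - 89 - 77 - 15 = 3*c^3 + 22*c^2 - 96*c - 160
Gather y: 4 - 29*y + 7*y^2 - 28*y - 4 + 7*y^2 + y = 14*y^2 - 56*y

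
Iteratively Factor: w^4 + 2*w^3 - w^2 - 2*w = (w - 1)*(w^3 + 3*w^2 + 2*w) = (w - 1)*(w + 1)*(w^2 + 2*w) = w*(w - 1)*(w + 1)*(w + 2)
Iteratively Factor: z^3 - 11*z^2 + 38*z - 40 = (z - 2)*(z^2 - 9*z + 20) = (z - 5)*(z - 2)*(z - 4)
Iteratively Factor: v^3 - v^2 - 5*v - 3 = (v + 1)*(v^2 - 2*v - 3) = (v + 1)^2*(v - 3)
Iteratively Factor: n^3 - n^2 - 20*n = (n + 4)*(n^2 - 5*n) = n*(n + 4)*(n - 5)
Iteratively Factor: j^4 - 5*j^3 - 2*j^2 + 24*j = (j + 2)*(j^3 - 7*j^2 + 12*j) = (j - 3)*(j + 2)*(j^2 - 4*j) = j*(j - 3)*(j + 2)*(j - 4)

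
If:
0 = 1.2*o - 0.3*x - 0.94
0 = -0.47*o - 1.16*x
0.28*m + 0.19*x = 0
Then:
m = 0.20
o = 0.71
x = -0.29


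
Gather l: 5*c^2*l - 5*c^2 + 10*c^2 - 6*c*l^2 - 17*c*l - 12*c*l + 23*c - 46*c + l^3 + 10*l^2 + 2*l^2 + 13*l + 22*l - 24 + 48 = 5*c^2 - 23*c + l^3 + l^2*(12 - 6*c) + l*(5*c^2 - 29*c + 35) + 24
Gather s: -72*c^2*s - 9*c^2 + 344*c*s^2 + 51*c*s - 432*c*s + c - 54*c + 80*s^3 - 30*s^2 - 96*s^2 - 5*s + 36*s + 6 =-9*c^2 - 53*c + 80*s^3 + s^2*(344*c - 126) + s*(-72*c^2 - 381*c + 31) + 6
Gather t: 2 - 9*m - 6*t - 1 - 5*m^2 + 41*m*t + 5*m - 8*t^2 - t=-5*m^2 - 4*m - 8*t^2 + t*(41*m - 7) + 1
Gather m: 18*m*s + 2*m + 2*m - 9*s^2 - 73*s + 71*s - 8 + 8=m*(18*s + 4) - 9*s^2 - 2*s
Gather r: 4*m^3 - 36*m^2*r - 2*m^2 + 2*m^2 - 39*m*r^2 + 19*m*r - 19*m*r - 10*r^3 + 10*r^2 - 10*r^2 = 4*m^3 - 36*m^2*r - 39*m*r^2 - 10*r^3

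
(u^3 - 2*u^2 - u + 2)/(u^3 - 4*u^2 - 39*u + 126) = (u^3 - 2*u^2 - u + 2)/(u^3 - 4*u^2 - 39*u + 126)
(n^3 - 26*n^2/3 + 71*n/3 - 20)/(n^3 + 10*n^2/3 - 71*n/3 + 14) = (3*n^2 - 17*n + 20)/(3*n^2 + 19*n - 14)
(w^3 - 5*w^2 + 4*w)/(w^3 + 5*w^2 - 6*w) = (w - 4)/(w + 6)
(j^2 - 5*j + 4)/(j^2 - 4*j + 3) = (j - 4)/(j - 3)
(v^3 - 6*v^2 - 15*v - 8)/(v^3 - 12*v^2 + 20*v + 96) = (v^2 + 2*v + 1)/(v^2 - 4*v - 12)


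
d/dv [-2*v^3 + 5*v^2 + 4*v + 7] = -6*v^2 + 10*v + 4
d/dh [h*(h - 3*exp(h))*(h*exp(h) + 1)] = h*(h + 1)*(h - 3*exp(h))*exp(h) - h*(h*exp(h) + 1)*(3*exp(h) - 1) + (h - 3*exp(h))*(h*exp(h) + 1)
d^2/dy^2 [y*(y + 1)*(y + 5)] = 6*y + 12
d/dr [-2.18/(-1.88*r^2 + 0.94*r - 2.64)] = (2.0492 - 8.1968*r)/(1.88*r^2 - 0.94*r + 2.64)^2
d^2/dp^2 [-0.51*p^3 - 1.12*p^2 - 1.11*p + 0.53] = -3.06*p - 2.24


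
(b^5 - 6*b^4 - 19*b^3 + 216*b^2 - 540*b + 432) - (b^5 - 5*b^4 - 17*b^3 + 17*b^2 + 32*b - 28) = -b^4 - 2*b^3 + 199*b^2 - 572*b + 460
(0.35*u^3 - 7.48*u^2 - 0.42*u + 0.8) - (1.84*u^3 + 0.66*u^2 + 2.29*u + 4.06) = -1.49*u^3 - 8.14*u^2 - 2.71*u - 3.26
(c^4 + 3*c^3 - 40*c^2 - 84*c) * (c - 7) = c^5 - 4*c^4 - 61*c^3 + 196*c^2 + 588*c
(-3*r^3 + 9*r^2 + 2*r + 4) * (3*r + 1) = -9*r^4 + 24*r^3 + 15*r^2 + 14*r + 4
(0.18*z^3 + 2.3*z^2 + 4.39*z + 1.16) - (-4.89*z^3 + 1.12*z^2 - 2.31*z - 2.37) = 5.07*z^3 + 1.18*z^2 + 6.7*z + 3.53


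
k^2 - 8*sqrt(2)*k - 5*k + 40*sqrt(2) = (k - 5)*(k - 8*sqrt(2))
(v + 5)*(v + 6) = v^2 + 11*v + 30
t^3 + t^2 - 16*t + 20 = (t - 2)^2*(t + 5)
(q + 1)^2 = q^2 + 2*q + 1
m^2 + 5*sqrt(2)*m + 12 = (m + 2*sqrt(2))*(m + 3*sqrt(2))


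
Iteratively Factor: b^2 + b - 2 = (b - 1)*(b + 2)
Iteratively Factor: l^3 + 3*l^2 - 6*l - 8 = (l + 1)*(l^2 + 2*l - 8) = (l + 1)*(l + 4)*(l - 2)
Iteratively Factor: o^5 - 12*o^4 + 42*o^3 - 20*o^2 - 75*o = (o + 1)*(o^4 - 13*o^3 + 55*o^2 - 75*o) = (o - 5)*(o + 1)*(o^3 - 8*o^2 + 15*o) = (o - 5)^2*(o + 1)*(o^2 - 3*o) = o*(o - 5)^2*(o + 1)*(o - 3)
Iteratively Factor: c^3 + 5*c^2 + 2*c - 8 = (c - 1)*(c^2 + 6*c + 8) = (c - 1)*(c + 2)*(c + 4)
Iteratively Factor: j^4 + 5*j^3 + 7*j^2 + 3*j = (j + 3)*(j^3 + 2*j^2 + j) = j*(j + 3)*(j^2 + 2*j + 1) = j*(j + 1)*(j + 3)*(j + 1)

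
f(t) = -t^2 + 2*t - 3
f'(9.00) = -16.00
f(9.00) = -66.00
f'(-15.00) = 32.00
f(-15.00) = -258.00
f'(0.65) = 0.70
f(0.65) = -2.12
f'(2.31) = -2.62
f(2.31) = -3.72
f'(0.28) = 1.44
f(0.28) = -2.52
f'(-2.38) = 6.76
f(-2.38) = -13.42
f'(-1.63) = 5.26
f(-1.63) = -8.92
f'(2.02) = -2.04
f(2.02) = -3.04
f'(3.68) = -5.36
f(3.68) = -9.18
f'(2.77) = -3.54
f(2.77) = -5.13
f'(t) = 2 - 2*t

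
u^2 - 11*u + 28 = (u - 7)*(u - 4)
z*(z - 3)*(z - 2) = z^3 - 5*z^2 + 6*z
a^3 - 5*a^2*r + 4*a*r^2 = a*(a - 4*r)*(a - r)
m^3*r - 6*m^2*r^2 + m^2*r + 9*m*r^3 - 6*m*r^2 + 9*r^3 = (m - 3*r)^2*(m*r + r)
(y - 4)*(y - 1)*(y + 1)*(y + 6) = y^4 + 2*y^3 - 25*y^2 - 2*y + 24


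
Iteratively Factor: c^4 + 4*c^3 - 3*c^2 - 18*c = (c - 2)*(c^3 + 6*c^2 + 9*c) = (c - 2)*(c + 3)*(c^2 + 3*c) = (c - 2)*(c + 3)^2*(c)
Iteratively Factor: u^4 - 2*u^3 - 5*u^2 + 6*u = (u - 3)*(u^3 + u^2 - 2*u) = (u - 3)*(u - 1)*(u^2 + 2*u) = u*(u - 3)*(u - 1)*(u + 2)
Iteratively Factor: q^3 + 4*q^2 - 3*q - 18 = (q + 3)*(q^2 + q - 6) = (q + 3)^2*(q - 2)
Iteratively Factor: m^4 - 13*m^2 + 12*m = (m - 1)*(m^3 + m^2 - 12*m) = m*(m - 1)*(m^2 + m - 12) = m*(m - 3)*(m - 1)*(m + 4)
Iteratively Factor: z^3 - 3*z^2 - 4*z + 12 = (z - 3)*(z^2 - 4) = (z - 3)*(z - 2)*(z + 2)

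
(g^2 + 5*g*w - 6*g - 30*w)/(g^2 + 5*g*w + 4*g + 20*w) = (g - 6)/(g + 4)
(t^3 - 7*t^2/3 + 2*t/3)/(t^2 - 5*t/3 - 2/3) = t*(3*t - 1)/(3*t + 1)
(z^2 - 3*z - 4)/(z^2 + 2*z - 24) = (z + 1)/(z + 6)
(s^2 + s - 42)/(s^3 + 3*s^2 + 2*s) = (s^2 + s - 42)/(s*(s^2 + 3*s + 2))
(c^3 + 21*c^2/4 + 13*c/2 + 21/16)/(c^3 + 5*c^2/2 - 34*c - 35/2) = (16*c^3 + 84*c^2 + 104*c + 21)/(8*(2*c^3 + 5*c^2 - 68*c - 35))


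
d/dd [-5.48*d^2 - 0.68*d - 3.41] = -10.96*d - 0.68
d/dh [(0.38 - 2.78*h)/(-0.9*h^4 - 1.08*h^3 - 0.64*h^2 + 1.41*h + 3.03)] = (-7.506*h^4 - 4.6368*h^3 - 0.548*h^2 + 0.4864*h - 8.9592)/(0.81*h^8 + 1.944*h^7 + 2.3184*h^6 - 1.1556*h^5 - 8.09*h^4 - 8.3496*h^3 - 1.8903*h^2 + 8.5446*h + 9.1809)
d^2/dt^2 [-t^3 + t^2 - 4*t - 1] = 2 - 6*t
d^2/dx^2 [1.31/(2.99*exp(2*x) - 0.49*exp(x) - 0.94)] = ((0.6419 - 15.6676*exp(x))*(-2.99*exp(2*x) + 0.49*exp(x) + 0.94) - 1.31*(5.98*exp(x) - 0.49)*(11.96*exp(x) - 0.98)*exp(x))*exp(x)/(-2.99*exp(2*x) + 0.49*exp(x) + 0.94)^3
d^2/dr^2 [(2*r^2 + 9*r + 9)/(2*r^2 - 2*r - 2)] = 11*(r^3 + 3*r^2 + 1)/(r^6 - 3*r^5 + 5*r^3 - 3*r - 1)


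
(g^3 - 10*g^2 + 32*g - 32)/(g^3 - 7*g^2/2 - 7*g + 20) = 2*(g - 4)/(2*g + 5)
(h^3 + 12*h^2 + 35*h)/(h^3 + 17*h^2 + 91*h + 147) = h*(h + 5)/(h^2 + 10*h + 21)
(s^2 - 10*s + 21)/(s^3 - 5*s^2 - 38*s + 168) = (s - 3)/(s^2 + 2*s - 24)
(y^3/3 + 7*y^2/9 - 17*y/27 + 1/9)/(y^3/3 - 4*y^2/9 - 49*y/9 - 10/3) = (9*y^2 - 6*y + 1)/(3*(3*y^2 - 13*y - 10))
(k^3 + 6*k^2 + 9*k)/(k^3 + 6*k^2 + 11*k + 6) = k*(k + 3)/(k^2 + 3*k + 2)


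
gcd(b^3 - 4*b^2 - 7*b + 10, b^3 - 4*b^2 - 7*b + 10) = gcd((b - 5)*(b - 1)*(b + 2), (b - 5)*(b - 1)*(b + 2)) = b^3 - 4*b^2 - 7*b + 10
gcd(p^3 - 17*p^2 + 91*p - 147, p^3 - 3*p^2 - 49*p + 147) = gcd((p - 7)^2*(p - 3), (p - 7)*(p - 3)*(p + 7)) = p^2 - 10*p + 21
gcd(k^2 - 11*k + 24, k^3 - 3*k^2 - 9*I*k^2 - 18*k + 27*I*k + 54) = k - 3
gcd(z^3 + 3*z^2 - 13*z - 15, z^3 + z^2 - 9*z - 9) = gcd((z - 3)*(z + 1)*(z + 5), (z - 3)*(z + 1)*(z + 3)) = z^2 - 2*z - 3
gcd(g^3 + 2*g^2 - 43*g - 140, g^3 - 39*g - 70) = g^2 - 2*g - 35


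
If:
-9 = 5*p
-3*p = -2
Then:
No Solution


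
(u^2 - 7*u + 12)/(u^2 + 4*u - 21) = (u - 4)/(u + 7)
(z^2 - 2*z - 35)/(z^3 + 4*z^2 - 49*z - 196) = (z + 5)/(z^2 + 11*z + 28)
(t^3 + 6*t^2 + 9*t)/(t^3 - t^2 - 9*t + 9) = t*(t + 3)/(t^2 - 4*t + 3)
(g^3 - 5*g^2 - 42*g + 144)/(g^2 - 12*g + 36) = (g^3 - 5*g^2 - 42*g + 144)/(g^2 - 12*g + 36)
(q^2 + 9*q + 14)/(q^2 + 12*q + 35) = (q + 2)/(q + 5)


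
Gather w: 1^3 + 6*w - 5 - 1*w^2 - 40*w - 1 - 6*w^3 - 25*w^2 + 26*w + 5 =-6*w^3 - 26*w^2 - 8*w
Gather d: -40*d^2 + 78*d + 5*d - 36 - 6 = -40*d^2 + 83*d - 42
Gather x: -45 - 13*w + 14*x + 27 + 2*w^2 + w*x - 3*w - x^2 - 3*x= 2*w^2 - 16*w - x^2 + x*(w + 11) - 18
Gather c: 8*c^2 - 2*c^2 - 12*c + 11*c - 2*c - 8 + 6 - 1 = 6*c^2 - 3*c - 3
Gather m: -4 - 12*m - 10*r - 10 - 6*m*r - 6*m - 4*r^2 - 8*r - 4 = m*(-6*r - 18) - 4*r^2 - 18*r - 18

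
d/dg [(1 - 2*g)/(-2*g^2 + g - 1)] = (4*g^2 - 2*g - (2*g - 1)*(4*g - 1) + 2)/(2*g^2 - g + 1)^2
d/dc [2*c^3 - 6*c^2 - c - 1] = 6*c^2 - 12*c - 1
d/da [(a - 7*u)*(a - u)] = 2*a - 8*u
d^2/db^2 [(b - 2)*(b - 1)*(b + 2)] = 6*b - 2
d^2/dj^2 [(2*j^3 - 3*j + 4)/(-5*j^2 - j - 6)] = 14*(19*j^3 - 48*j^2 - 78*j + 14)/(125*j^6 + 75*j^5 + 465*j^4 + 181*j^3 + 558*j^2 + 108*j + 216)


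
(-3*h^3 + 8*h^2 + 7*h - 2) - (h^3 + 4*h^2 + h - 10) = -4*h^3 + 4*h^2 + 6*h + 8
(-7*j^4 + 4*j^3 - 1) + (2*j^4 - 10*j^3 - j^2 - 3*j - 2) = -5*j^4 - 6*j^3 - j^2 - 3*j - 3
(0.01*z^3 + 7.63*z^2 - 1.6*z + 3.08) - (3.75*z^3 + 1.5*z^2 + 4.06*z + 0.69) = -3.74*z^3 + 6.13*z^2 - 5.66*z + 2.39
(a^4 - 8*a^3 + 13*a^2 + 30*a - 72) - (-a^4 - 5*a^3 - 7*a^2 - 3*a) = 2*a^4 - 3*a^3 + 20*a^2 + 33*a - 72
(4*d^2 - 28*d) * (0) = 0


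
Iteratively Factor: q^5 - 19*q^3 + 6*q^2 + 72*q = (q - 3)*(q^4 + 3*q^3 - 10*q^2 - 24*q) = (q - 3)*(q + 4)*(q^3 - q^2 - 6*q) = (q - 3)*(q + 2)*(q + 4)*(q^2 - 3*q) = q*(q - 3)*(q + 2)*(q + 4)*(q - 3)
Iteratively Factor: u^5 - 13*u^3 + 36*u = (u + 3)*(u^4 - 3*u^3 - 4*u^2 + 12*u) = (u - 3)*(u + 3)*(u^3 - 4*u) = u*(u - 3)*(u + 3)*(u^2 - 4) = u*(u - 3)*(u + 2)*(u + 3)*(u - 2)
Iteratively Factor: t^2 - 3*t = (t - 3)*(t)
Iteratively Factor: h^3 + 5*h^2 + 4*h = (h)*(h^2 + 5*h + 4) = h*(h + 1)*(h + 4)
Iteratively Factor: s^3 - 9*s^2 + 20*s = (s)*(s^2 - 9*s + 20) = s*(s - 4)*(s - 5)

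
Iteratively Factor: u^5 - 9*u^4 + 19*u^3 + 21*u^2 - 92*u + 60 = (u - 5)*(u^4 - 4*u^3 - u^2 + 16*u - 12) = (u - 5)*(u + 2)*(u^3 - 6*u^2 + 11*u - 6) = (u - 5)*(u - 2)*(u + 2)*(u^2 - 4*u + 3) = (u - 5)*(u - 2)*(u - 1)*(u + 2)*(u - 3)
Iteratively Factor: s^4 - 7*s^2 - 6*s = (s + 2)*(s^3 - 2*s^2 - 3*s) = (s - 3)*(s + 2)*(s^2 + s) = s*(s - 3)*(s + 2)*(s + 1)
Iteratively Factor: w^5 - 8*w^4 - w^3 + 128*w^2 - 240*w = (w)*(w^4 - 8*w^3 - w^2 + 128*w - 240) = w*(w - 3)*(w^3 - 5*w^2 - 16*w + 80) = w*(w - 3)*(w + 4)*(w^2 - 9*w + 20) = w*(w - 4)*(w - 3)*(w + 4)*(w - 5)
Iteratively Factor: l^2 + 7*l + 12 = (l + 3)*(l + 4)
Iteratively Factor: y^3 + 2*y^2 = (y)*(y^2 + 2*y) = y*(y + 2)*(y)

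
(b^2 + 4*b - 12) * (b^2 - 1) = b^4 + 4*b^3 - 13*b^2 - 4*b + 12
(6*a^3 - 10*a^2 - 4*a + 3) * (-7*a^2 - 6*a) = -42*a^5 + 34*a^4 + 88*a^3 + 3*a^2 - 18*a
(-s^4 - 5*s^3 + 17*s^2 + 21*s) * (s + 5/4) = -s^5 - 25*s^4/4 + 43*s^3/4 + 169*s^2/4 + 105*s/4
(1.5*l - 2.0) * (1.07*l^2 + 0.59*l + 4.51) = 1.605*l^3 - 1.255*l^2 + 5.585*l - 9.02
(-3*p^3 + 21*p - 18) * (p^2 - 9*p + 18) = -3*p^5 + 27*p^4 - 33*p^3 - 207*p^2 + 540*p - 324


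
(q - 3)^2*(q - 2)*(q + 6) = q^4 - 2*q^3 - 27*q^2 + 108*q - 108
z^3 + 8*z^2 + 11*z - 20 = (z - 1)*(z + 4)*(z + 5)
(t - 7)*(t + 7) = t^2 - 49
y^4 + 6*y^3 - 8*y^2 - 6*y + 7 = (y - 1)^2*(y + 1)*(y + 7)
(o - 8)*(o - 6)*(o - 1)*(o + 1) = o^4 - 14*o^3 + 47*o^2 + 14*o - 48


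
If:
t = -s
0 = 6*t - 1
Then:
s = -1/6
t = 1/6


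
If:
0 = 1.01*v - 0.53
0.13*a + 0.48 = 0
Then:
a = -3.69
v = 0.52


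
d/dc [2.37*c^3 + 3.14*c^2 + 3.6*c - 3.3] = 7.11*c^2 + 6.28*c + 3.6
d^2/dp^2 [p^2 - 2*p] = 2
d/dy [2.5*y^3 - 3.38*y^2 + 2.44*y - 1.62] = 7.5*y^2 - 6.76*y + 2.44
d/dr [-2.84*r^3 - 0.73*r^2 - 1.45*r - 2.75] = -8.52*r^2 - 1.46*r - 1.45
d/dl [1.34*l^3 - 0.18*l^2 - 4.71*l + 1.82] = 4.02*l^2 - 0.36*l - 4.71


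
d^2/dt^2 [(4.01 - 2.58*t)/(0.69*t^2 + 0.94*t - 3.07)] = (-(1.38*t + 0.94)*(2.58*t - 4.01)*(2.76*t + 1.88) + (10.6812*t - 0.6834)*(0.69*t^2 + 0.94*t - 3.07))/(0.69*t^2 + 0.94*t - 3.07)^3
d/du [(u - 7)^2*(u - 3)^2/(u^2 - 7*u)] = 2*u - 13 + 63/u^2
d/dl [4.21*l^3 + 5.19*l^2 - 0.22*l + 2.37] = 12.63*l^2 + 10.38*l - 0.22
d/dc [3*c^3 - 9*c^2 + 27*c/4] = 9*c^2 - 18*c + 27/4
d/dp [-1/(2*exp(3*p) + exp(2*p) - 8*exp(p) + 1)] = 2*(3*exp(2*p) + exp(p) - 4)*exp(p)/(2*exp(3*p) + exp(2*p) - 8*exp(p) + 1)^2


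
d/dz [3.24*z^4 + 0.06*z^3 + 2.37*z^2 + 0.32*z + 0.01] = 12.96*z^3 + 0.18*z^2 + 4.74*z + 0.32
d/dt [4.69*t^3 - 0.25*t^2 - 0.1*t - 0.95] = 14.07*t^2 - 0.5*t - 0.1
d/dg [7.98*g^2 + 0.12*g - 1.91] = 15.96*g + 0.12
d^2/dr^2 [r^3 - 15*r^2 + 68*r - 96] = 6*r - 30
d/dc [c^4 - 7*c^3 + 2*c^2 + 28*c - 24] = 4*c^3 - 21*c^2 + 4*c + 28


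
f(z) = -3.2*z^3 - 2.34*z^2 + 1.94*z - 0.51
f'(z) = -9.6*z^2 - 4.68*z + 1.94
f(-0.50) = -1.66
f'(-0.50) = 1.88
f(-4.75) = 280.43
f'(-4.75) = -192.43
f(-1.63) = 3.97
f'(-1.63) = -15.94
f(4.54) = -339.38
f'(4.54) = -217.18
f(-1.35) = 0.48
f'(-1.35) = -9.24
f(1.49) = -13.40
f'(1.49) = -26.35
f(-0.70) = -1.92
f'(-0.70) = 0.51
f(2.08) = -35.40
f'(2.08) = -49.33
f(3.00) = -102.15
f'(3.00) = -98.50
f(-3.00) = 59.01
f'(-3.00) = -70.42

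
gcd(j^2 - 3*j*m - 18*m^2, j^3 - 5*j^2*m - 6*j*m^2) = j - 6*m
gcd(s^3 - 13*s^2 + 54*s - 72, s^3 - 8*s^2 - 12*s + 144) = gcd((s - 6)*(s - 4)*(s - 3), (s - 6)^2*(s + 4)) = s - 6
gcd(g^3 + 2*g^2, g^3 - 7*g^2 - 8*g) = g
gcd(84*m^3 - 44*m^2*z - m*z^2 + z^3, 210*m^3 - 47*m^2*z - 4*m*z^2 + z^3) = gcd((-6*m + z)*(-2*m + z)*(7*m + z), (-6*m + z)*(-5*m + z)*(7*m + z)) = -42*m^2 + m*z + z^2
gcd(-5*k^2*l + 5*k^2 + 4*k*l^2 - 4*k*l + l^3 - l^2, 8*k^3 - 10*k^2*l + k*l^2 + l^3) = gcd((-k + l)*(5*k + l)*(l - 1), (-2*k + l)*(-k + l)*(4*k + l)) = k - l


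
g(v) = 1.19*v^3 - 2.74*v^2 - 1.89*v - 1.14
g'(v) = 3.57*v^2 - 5.48*v - 1.89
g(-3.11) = -57.56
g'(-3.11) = 49.68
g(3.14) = 2.75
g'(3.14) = 16.10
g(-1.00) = -3.18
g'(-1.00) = 7.16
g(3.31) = 5.74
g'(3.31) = 19.08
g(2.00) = -6.36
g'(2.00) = 1.43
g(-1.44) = -7.65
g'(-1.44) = 13.40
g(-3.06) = -55.11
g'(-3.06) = 48.31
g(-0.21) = -0.87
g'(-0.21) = -0.58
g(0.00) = -1.14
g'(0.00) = -1.89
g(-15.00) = -4605.54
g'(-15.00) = 883.56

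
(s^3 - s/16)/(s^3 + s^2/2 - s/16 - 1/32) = 2*s/(2*s + 1)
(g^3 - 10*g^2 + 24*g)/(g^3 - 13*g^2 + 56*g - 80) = g*(g - 6)/(g^2 - 9*g + 20)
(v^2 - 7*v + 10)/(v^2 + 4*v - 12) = (v - 5)/(v + 6)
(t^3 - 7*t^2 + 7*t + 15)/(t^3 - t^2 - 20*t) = (t^2 - 2*t - 3)/(t*(t + 4))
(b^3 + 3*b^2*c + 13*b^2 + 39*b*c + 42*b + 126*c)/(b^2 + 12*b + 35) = (b^2 + 3*b*c + 6*b + 18*c)/(b + 5)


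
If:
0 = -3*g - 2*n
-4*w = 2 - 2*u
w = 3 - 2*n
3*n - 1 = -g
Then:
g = -2/7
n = 3/7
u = 37/7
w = 15/7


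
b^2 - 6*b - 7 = (b - 7)*(b + 1)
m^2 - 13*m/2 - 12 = (m - 8)*(m + 3/2)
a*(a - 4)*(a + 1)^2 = a^4 - 2*a^3 - 7*a^2 - 4*a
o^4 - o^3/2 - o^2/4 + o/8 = o*(o - 1/2)^2*(o + 1/2)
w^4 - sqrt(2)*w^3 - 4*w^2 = w^2*(w - 2*sqrt(2))*(w + sqrt(2))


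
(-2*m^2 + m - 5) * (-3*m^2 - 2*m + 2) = 6*m^4 + m^3 + 9*m^2 + 12*m - 10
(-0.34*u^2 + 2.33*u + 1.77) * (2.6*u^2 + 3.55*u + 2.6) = -0.884*u^4 + 4.851*u^3 + 11.9895*u^2 + 12.3415*u + 4.602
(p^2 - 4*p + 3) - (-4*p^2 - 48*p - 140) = 5*p^2 + 44*p + 143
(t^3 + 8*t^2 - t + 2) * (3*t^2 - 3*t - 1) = 3*t^5 + 21*t^4 - 28*t^3 + t^2 - 5*t - 2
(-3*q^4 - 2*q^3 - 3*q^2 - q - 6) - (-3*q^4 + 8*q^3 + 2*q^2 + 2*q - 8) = -10*q^3 - 5*q^2 - 3*q + 2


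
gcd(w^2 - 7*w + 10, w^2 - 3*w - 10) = w - 5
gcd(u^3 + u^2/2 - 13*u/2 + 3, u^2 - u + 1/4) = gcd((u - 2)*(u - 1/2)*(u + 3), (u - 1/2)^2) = u - 1/2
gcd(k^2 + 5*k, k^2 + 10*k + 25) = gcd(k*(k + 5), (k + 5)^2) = k + 5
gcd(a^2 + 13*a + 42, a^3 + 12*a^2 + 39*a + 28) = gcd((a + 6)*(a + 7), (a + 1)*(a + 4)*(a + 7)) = a + 7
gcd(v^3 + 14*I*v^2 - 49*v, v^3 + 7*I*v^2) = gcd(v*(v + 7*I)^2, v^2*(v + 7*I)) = v^2 + 7*I*v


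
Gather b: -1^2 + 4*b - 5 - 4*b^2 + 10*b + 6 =-4*b^2 + 14*b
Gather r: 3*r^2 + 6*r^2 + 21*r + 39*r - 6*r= 9*r^2 + 54*r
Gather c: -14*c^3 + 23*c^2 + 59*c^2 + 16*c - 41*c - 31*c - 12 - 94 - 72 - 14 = -14*c^3 + 82*c^2 - 56*c - 192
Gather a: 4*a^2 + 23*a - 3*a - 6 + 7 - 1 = 4*a^2 + 20*a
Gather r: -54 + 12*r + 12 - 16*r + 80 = 38 - 4*r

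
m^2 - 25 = (m - 5)*(m + 5)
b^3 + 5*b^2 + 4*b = b*(b + 1)*(b + 4)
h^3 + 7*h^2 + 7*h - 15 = (h - 1)*(h + 3)*(h + 5)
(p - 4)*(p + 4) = p^2 - 16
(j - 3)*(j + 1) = j^2 - 2*j - 3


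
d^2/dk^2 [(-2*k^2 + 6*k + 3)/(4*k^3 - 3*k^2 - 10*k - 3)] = 2*(-32*k^6 + 288*k^5 - 168*k^4 - 102*k^3 + 207*k^2 + 216*k + 75)/(64*k^9 - 144*k^8 - 372*k^7 + 549*k^6 + 1146*k^5 - 261*k^4 - 1432*k^3 - 981*k^2 - 270*k - 27)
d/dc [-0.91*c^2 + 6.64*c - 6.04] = 6.64 - 1.82*c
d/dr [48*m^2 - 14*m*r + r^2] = -14*m + 2*r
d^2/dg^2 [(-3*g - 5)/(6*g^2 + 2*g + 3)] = 4*(9*(3*g + 2)*(6*g^2 + 2*g + 3) - 2*(3*g + 5)*(6*g + 1)^2)/(6*g^2 + 2*g + 3)^3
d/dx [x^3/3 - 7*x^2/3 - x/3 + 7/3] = x^2 - 14*x/3 - 1/3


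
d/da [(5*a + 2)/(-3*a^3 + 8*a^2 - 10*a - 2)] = 2*(15*a^3 - 11*a^2 - 16*a + 5)/(9*a^6 - 48*a^5 + 124*a^4 - 148*a^3 + 68*a^2 + 40*a + 4)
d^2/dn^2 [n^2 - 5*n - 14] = 2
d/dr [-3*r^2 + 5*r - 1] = 5 - 6*r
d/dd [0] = 0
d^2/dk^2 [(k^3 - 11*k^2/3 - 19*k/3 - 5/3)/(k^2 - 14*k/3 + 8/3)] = 26*(-9*k^3 - 27*k^2 + 198*k - 284)/(27*k^6 - 378*k^5 + 1980*k^4 - 4760*k^3 + 5280*k^2 - 2688*k + 512)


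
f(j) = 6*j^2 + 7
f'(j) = 12*j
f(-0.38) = 7.87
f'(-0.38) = -4.56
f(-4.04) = 104.93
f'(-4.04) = -48.48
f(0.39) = 7.91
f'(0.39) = 4.68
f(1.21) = 15.78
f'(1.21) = 14.52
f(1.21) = 15.78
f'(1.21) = 14.52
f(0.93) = 12.19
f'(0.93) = 11.16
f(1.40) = 18.76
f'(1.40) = 16.80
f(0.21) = 7.26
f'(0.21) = 2.52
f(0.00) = 7.00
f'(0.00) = 0.00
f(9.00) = 493.00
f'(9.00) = 108.00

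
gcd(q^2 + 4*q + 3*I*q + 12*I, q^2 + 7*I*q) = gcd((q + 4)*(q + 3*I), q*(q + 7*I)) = 1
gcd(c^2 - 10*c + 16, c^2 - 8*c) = c - 8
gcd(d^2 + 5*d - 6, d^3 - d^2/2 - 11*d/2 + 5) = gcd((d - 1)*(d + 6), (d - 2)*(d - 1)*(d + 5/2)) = d - 1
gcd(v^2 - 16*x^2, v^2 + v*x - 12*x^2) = v + 4*x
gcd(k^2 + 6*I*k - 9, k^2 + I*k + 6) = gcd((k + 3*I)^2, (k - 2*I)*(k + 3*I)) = k + 3*I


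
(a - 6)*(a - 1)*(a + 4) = a^3 - 3*a^2 - 22*a + 24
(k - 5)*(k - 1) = k^2 - 6*k + 5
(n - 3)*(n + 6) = n^2 + 3*n - 18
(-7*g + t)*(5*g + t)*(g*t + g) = -35*g^3*t - 35*g^3 - 2*g^2*t^2 - 2*g^2*t + g*t^3 + g*t^2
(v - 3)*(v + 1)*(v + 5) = v^3 + 3*v^2 - 13*v - 15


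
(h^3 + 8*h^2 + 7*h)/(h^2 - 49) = h*(h + 1)/(h - 7)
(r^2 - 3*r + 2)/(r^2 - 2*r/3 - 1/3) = 3*(r - 2)/(3*r + 1)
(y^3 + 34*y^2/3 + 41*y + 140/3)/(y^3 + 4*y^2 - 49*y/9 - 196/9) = 3*(y + 5)/(3*y - 7)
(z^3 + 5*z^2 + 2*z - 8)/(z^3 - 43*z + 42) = (z^2 + 6*z + 8)/(z^2 + z - 42)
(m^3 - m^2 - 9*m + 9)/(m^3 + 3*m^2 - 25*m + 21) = (m + 3)/(m + 7)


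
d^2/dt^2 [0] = 0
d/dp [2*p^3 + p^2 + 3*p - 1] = 6*p^2 + 2*p + 3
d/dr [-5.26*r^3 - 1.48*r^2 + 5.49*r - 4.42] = -15.78*r^2 - 2.96*r + 5.49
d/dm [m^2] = 2*m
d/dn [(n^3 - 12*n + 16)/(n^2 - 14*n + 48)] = (n^4 - 28*n^3 + 156*n^2 - 32*n - 352)/(n^4 - 28*n^3 + 292*n^2 - 1344*n + 2304)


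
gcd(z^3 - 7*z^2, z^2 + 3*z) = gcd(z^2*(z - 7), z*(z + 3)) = z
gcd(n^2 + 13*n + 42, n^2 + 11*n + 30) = n + 6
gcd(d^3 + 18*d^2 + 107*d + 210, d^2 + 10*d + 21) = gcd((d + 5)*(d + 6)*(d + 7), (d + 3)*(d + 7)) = d + 7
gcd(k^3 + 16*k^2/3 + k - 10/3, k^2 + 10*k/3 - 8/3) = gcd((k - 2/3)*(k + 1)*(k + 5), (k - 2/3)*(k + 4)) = k - 2/3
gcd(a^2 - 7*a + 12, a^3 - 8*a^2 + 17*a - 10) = 1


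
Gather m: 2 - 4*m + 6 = 8 - 4*m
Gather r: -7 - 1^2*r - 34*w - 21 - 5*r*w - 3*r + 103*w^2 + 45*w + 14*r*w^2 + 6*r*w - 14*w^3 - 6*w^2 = r*(14*w^2 + w - 4) - 14*w^3 + 97*w^2 + 11*w - 28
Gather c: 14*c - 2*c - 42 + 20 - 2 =12*c - 24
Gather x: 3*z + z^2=z^2 + 3*z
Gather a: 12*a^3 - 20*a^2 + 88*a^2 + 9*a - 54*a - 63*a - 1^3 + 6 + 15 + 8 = 12*a^3 + 68*a^2 - 108*a + 28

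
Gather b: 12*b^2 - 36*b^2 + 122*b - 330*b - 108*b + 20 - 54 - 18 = -24*b^2 - 316*b - 52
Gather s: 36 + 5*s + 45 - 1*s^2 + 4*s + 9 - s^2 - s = -2*s^2 + 8*s + 90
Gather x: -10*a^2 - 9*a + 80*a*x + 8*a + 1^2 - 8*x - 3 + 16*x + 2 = -10*a^2 - a + x*(80*a + 8)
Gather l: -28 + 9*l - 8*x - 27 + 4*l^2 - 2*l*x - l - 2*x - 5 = 4*l^2 + l*(8 - 2*x) - 10*x - 60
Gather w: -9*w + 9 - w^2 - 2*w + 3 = -w^2 - 11*w + 12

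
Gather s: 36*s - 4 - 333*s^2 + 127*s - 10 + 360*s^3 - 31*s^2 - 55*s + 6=360*s^3 - 364*s^2 + 108*s - 8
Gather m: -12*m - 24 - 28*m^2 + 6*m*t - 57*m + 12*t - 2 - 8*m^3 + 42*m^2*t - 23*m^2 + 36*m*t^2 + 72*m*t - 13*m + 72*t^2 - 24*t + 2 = -8*m^3 + m^2*(42*t - 51) + m*(36*t^2 + 78*t - 82) + 72*t^2 - 12*t - 24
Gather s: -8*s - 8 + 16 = 8 - 8*s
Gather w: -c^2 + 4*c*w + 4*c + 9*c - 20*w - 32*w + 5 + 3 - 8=-c^2 + 13*c + w*(4*c - 52)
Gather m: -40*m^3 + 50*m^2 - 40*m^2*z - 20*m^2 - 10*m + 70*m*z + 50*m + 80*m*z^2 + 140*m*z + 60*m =-40*m^3 + m^2*(30 - 40*z) + m*(80*z^2 + 210*z + 100)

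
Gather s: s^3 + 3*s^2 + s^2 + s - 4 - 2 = s^3 + 4*s^2 + s - 6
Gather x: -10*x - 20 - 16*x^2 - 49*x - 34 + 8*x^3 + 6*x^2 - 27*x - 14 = 8*x^3 - 10*x^2 - 86*x - 68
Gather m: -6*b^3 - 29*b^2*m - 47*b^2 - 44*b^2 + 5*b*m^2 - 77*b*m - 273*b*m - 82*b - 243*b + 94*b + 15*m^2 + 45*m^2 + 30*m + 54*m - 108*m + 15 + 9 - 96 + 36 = -6*b^3 - 91*b^2 - 231*b + m^2*(5*b + 60) + m*(-29*b^2 - 350*b - 24) - 36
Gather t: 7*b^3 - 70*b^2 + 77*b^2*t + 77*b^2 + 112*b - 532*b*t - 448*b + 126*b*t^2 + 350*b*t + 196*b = 7*b^3 + 7*b^2 + 126*b*t^2 - 140*b + t*(77*b^2 - 182*b)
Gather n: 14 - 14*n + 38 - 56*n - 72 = -70*n - 20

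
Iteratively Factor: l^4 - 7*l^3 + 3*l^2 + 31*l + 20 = (l + 1)*(l^3 - 8*l^2 + 11*l + 20) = (l - 4)*(l + 1)*(l^2 - 4*l - 5) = (l - 5)*(l - 4)*(l + 1)*(l + 1)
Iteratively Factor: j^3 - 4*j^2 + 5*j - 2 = (j - 1)*(j^2 - 3*j + 2) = (j - 2)*(j - 1)*(j - 1)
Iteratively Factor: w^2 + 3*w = (w)*(w + 3)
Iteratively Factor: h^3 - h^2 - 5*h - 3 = (h + 1)*(h^2 - 2*h - 3) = (h + 1)^2*(h - 3)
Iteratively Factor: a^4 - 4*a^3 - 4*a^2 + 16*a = (a - 2)*(a^3 - 2*a^2 - 8*a) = (a - 4)*(a - 2)*(a^2 + 2*a) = a*(a - 4)*(a - 2)*(a + 2)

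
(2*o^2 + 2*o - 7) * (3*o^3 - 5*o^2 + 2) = 6*o^5 - 4*o^4 - 31*o^3 + 39*o^2 + 4*o - 14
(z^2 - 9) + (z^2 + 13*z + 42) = 2*z^2 + 13*z + 33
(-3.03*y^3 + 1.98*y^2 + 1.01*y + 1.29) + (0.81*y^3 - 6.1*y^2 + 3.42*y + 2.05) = -2.22*y^3 - 4.12*y^2 + 4.43*y + 3.34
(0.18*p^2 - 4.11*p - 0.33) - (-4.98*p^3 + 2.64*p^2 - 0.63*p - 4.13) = 4.98*p^3 - 2.46*p^2 - 3.48*p + 3.8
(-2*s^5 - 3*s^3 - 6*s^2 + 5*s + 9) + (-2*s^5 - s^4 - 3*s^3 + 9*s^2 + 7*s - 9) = -4*s^5 - s^4 - 6*s^3 + 3*s^2 + 12*s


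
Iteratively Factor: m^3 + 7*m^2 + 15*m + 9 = (m + 1)*(m^2 + 6*m + 9) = (m + 1)*(m + 3)*(m + 3)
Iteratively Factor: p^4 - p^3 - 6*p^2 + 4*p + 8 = (p + 1)*(p^3 - 2*p^2 - 4*p + 8) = (p - 2)*(p + 1)*(p^2 - 4) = (p - 2)^2*(p + 1)*(p + 2)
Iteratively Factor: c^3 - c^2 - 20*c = (c - 5)*(c^2 + 4*c) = c*(c - 5)*(c + 4)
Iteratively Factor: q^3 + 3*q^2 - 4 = (q - 1)*(q^2 + 4*q + 4) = (q - 1)*(q + 2)*(q + 2)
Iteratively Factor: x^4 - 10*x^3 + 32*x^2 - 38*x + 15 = (x - 1)*(x^3 - 9*x^2 + 23*x - 15) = (x - 5)*(x - 1)*(x^2 - 4*x + 3) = (x - 5)*(x - 1)^2*(x - 3)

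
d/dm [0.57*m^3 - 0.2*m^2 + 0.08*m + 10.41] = 1.71*m^2 - 0.4*m + 0.08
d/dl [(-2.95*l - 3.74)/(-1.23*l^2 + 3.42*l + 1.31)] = (-3.6285*l^2 - 9.2004*l + 8.9263)/(1.5129*l^4 - 8.4132*l^3 + 8.4738*l^2 + 8.9604*l + 1.7161)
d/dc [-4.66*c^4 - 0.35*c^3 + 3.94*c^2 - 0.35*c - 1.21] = -18.64*c^3 - 1.05*c^2 + 7.88*c - 0.35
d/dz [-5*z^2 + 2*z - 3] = 2 - 10*z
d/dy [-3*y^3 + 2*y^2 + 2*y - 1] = -9*y^2 + 4*y + 2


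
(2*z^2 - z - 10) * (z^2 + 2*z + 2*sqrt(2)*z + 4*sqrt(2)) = 2*z^4 + 3*z^3 + 4*sqrt(2)*z^3 - 12*z^2 + 6*sqrt(2)*z^2 - 24*sqrt(2)*z - 20*z - 40*sqrt(2)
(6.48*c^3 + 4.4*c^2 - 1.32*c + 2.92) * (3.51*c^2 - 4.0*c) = 22.7448*c^5 - 10.476*c^4 - 22.2332*c^3 + 15.5292*c^2 - 11.68*c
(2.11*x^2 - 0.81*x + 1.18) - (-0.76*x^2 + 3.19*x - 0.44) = 2.87*x^2 - 4.0*x + 1.62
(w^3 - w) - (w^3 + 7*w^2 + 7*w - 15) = -7*w^2 - 8*w + 15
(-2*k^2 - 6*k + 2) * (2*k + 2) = -4*k^3 - 16*k^2 - 8*k + 4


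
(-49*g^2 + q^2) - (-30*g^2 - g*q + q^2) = -19*g^2 + g*q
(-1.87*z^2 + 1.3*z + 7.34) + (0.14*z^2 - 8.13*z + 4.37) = -1.73*z^2 - 6.83*z + 11.71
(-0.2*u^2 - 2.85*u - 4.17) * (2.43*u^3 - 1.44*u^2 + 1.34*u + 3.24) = -0.486*u^5 - 6.6375*u^4 - 6.2971*u^3 + 1.5378*u^2 - 14.8218*u - 13.5108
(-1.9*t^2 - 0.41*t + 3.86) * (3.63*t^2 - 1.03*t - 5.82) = -6.897*t^4 + 0.4687*t^3 + 25.4921*t^2 - 1.5896*t - 22.4652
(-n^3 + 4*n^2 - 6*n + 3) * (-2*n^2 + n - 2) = 2*n^5 - 9*n^4 + 18*n^3 - 20*n^2 + 15*n - 6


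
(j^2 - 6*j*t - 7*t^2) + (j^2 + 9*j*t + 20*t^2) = 2*j^2 + 3*j*t + 13*t^2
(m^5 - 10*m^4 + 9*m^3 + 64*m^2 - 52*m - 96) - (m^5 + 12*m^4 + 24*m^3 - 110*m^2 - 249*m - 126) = -22*m^4 - 15*m^3 + 174*m^2 + 197*m + 30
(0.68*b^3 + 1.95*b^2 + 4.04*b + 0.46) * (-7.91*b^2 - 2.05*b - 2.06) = -5.3788*b^5 - 16.8185*b^4 - 37.3547*b^3 - 15.9376*b^2 - 9.2654*b - 0.9476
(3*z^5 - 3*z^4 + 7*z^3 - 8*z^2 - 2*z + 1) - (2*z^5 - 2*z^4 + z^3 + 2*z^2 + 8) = z^5 - z^4 + 6*z^3 - 10*z^2 - 2*z - 7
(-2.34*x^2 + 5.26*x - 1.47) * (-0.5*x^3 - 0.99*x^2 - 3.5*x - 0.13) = 1.17*x^5 - 0.3134*x^4 + 3.7176*x^3 - 16.6505*x^2 + 4.4612*x + 0.1911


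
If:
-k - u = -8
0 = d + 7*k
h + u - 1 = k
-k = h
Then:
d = -49/3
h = -7/3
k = 7/3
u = 17/3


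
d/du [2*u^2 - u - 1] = 4*u - 1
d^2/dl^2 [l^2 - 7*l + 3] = 2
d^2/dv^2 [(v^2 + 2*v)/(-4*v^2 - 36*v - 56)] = 7/(2*(v^3 + 21*v^2 + 147*v + 343))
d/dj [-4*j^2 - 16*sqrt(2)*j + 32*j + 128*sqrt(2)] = -8*j - 16*sqrt(2) + 32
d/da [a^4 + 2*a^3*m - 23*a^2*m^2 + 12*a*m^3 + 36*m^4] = 4*a^3 + 6*a^2*m - 46*a*m^2 + 12*m^3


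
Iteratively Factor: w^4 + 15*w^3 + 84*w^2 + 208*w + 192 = (w + 4)*(w^3 + 11*w^2 + 40*w + 48) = (w + 4)^2*(w^2 + 7*w + 12) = (w + 4)^3*(w + 3)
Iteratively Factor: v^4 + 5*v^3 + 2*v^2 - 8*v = (v + 2)*(v^3 + 3*v^2 - 4*v) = (v - 1)*(v + 2)*(v^2 + 4*v) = v*(v - 1)*(v + 2)*(v + 4)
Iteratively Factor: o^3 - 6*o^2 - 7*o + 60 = (o - 4)*(o^2 - 2*o - 15) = (o - 5)*(o - 4)*(o + 3)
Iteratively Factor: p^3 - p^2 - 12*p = (p + 3)*(p^2 - 4*p) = (p - 4)*(p + 3)*(p)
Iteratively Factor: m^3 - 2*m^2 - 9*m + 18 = (m + 3)*(m^2 - 5*m + 6) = (m - 2)*(m + 3)*(m - 3)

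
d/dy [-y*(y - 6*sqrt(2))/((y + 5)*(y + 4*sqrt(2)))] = (y*(y + 5)*(y - 6*sqrt(2)) + y*(y - 6*sqrt(2))*(y + 4*sqrt(2)) + 2*(-y + 3*sqrt(2))*(y + 5)*(y + 4*sqrt(2)))/((y + 5)^2*(y + 4*sqrt(2))^2)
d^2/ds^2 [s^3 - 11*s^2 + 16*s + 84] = 6*s - 22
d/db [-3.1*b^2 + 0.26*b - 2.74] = 0.26 - 6.2*b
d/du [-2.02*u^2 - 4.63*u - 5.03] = -4.04*u - 4.63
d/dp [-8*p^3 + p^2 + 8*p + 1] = -24*p^2 + 2*p + 8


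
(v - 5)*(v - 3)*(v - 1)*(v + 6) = v^4 - 3*v^3 - 31*v^2 + 123*v - 90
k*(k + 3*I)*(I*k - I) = I*k^3 - 3*k^2 - I*k^2 + 3*k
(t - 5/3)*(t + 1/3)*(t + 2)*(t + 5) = t^4 + 17*t^3/3 + t^2/9 - 155*t/9 - 50/9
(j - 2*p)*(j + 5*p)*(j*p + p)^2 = j^4*p^2 + 3*j^3*p^3 + 2*j^3*p^2 - 10*j^2*p^4 + 6*j^2*p^3 + j^2*p^2 - 20*j*p^4 + 3*j*p^3 - 10*p^4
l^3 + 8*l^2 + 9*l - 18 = (l - 1)*(l + 3)*(l + 6)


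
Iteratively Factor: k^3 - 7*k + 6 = (k - 2)*(k^2 + 2*k - 3) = (k - 2)*(k - 1)*(k + 3)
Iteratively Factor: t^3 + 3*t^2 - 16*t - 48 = (t - 4)*(t^2 + 7*t + 12) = (t - 4)*(t + 3)*(t + 4)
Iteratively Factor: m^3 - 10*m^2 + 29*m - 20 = (m - 5)*(m^2 - 5*m + 4) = (m - 5)*(m - 1)*(m - 4)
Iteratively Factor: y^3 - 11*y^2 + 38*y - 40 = (y - 2)*(y^2 - 9*y + 20) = (y - 5)*(y - 2)*(y - 4)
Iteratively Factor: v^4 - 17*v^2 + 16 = (v + 4)*(v^3 - 4*v^2 - v + 4) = (v - 1)*(v + 4)*(v^2 - 3*v - 4) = (v - 1)*(v + 1)*(v + 4)*(v - 4)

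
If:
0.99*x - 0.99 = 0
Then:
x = 1.00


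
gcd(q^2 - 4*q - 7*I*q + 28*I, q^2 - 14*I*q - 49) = q - 7*I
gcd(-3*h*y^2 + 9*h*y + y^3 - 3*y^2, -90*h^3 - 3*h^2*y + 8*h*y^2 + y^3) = -3*h + y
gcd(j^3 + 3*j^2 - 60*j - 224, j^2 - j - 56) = j^2 - j - 56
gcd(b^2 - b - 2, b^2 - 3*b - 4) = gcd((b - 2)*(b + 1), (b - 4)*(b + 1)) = b + 1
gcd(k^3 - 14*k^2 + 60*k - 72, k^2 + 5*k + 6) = 1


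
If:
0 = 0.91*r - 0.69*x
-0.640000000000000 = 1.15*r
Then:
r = -0.56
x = -0.73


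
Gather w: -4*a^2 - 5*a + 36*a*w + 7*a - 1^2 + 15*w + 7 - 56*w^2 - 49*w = -4*a^2 + 2*a - 56*w^2 + w*(36*a - 34) + 6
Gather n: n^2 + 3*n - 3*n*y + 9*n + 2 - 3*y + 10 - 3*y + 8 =n^2 + n*(12 - 3*y) - 6*y + 20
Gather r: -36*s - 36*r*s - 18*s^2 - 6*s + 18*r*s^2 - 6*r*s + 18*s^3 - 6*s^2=r*(18*s^2 - 42*s) + 18*s^3 - 24*s^2 - 42*s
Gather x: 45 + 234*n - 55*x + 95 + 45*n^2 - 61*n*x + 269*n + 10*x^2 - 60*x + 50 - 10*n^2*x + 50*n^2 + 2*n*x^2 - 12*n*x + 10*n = 95*n^2 + 513*n + x^2*(2*n + 10) + x*(-10*n^2 - 73*n - 115) + 190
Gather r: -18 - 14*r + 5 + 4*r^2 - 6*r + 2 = 4*r^2 - 20*r - 11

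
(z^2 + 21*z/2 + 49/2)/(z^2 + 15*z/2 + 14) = (z + 7)/(z + 4)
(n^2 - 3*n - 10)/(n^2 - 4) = (n - 5)/(n - 2)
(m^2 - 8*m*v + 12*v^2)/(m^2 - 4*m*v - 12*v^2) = (m - 2*v)/(m + 2*v)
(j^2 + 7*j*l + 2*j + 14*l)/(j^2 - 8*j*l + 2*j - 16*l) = (j + 7*l)/(j - 8*l)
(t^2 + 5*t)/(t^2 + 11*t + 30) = t/(t + 6)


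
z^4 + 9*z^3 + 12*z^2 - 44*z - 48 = (z - 2)*(z + 1)*(z + 4)*(z + 6)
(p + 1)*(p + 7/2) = p^2 + 9*p/2 + 7/2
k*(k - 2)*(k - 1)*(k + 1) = k^4 - 2*k^3 - k^2 + 2*k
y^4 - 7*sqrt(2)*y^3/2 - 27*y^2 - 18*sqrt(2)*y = y*(y - 6*sqrt(2))*(y + sqrt(2))*(y + 3*sqrt(2)/2)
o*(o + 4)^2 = o^3 + 8*o^2 + 16*o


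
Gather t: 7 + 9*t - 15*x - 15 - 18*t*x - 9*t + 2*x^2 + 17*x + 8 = -18*t*x + 2*x^2 + 2*x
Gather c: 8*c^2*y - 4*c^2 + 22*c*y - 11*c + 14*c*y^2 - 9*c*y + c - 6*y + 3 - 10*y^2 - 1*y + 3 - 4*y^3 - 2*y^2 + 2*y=c^2*(8*y - 4) + c*(14*y^2 + 13*y - 10) - 4*y^3 - 12*y^2 - 5*y + 6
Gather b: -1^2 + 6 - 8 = -3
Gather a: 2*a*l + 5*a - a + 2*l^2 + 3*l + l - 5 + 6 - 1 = a*(2*l + 4) + 2*l^2 + 4*l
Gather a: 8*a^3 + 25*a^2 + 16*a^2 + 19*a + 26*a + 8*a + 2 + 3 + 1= 8*a^3 + 41*a^2 + 53*a + 6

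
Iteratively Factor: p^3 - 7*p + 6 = (p + 3)*(p^2 - 3*p + 2) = (p - 2)*(p + 3)*(p - 1)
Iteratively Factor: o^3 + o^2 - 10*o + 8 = (o + 4)*(o^2 - 3*o + 2) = (o - 2)*(o + 4)*(o - 1)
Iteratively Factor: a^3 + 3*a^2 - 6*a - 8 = (a - 2)*(a^2 + 5*a + 4) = (a - 2)*(a + 4)*(a + 1)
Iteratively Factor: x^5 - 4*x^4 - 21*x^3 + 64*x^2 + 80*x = (x + 4)*(x^4 - 8*x^3 + 11*x^2 + 20*x) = (x + 1)*(x + 4)*(x^3 - 9*x^2 + 20*x) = (x - 4)*(x + 1)*(x + 4)*(x^2 - 5*x) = (x - 5)*(x - 4)*(x + 1)*(x + 4)*(x)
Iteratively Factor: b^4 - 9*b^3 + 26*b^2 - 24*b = (b - 3)*(b^3 - 6*b^2 + 8*b) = (b - 4)*(b - 3)*(b^2 - 2*b) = b*(b - 4)*(b - 3)*(b - 2)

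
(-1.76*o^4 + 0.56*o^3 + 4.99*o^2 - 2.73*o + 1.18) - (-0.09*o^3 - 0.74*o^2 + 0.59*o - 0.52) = -1.76*o^4 + 0.65*o^3 + 5.73*o^2 - 3.32*o + 1.7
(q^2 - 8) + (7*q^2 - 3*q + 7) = 8*q^2 - 3*q - 1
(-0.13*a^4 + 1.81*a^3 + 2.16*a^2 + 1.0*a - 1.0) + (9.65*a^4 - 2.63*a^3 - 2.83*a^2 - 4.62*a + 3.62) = 9.52*a^4 - 0.82*a^3 - 0.67*a^2 - 3.62*a + 2.62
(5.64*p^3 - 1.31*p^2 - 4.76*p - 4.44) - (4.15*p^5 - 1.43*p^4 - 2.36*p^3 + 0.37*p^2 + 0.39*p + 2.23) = -4.15*p^5 + 1.43*p^4 + 8.0*p^3 - 1.68*p^2 - 5.15*p - 6.67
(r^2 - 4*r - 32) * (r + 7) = r^3 + 3*r^2 - 60*r - 224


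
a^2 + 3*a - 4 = (a - 1)*(a + 4)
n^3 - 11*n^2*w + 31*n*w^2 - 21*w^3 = (n - 7*w)*(n - 3*w)*(n - w)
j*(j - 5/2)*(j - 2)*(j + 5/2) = j^4 - 2*j^3 - 25*j^2/4 + 25*j/2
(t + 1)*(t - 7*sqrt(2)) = t^2 - 7*sqrt(2)*t + t - 7*sqrt(2)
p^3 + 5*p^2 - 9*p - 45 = (p - 3)*(p + 3)*(p + 5)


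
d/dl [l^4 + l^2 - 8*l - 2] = 4*l^3 + 2*l - 8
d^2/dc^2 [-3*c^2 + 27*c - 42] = -6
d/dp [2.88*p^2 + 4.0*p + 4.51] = 5.76*p + 4.0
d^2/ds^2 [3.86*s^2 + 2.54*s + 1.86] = 7.72000000000000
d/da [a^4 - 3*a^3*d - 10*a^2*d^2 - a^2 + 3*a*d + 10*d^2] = 4*a^3 - 9*a^2*d - 20*a*d^2 - 2*a + 3*d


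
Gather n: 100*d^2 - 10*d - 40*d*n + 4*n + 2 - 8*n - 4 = 100*d^2 - 10*d + n*(-40*d - 4) - 2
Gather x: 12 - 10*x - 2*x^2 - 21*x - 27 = -2*x^2 - 31*x - 15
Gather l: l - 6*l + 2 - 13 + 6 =-5*l - 5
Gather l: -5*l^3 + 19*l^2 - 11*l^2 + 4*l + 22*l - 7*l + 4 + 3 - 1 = -5*l^3 + 8*l^2 + 19*l + 6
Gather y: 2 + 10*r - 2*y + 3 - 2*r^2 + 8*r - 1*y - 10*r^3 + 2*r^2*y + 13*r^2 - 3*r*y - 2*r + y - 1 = -10*r^3 + 11*r^2 + 16*r + y*(2*r^2 - 3*r - 2) + 4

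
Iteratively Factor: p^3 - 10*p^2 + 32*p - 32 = (p - 2)*(p^2 - 8*p + 16) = (p - 4)*(p - 2)*(p - 4)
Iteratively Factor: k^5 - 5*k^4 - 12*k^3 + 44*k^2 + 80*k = (k + 2)*(k^4 - 7*k^3 + 2*k^2 + 40*k) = (k - 5)*(k + 2)*(k^3 - 2*k^2 - 8*k) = (k - 5)*(k - 4)*(k + 2)*(k^2 + 2*k) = (k - 5)*(k - 4)*(k + 2)^2*(k)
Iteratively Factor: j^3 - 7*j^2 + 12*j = (j)*(j^2 - 7*j + 12) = j*(j - 4)*(j - 3)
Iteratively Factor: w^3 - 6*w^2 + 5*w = (w - 5)*(w^2 - w) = w*(w - 5)*(w - 1)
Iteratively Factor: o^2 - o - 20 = (o + 4)*(o - 5)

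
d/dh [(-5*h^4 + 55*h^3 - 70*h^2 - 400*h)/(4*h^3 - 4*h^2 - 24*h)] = 5*(-h^2 + 6*h + 1)/(4*(h^2 - 6*h + 9))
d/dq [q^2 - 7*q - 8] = 2*q - 7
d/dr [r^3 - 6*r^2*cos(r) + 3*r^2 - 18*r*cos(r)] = 6*r^2*sin(r) + 3*r^2 + 18*r*sin(r) - 12*r*cos(r) + 6*r - 18*cos(r)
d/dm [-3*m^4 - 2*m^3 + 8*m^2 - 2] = 2*m*(-6*m^2 - 3*m + 8)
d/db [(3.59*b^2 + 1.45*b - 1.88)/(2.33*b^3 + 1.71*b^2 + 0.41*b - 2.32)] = (-8.3647*b^4 - 6.757*b^3 + 12.1336*b^2 - 10.228*b - 2.5932)/(5.4289*b^6 + 7.9686*b^5 + 4.8347*b^4 - 9.409*b^3 - 7.7663*b^2 - 1.9024*b + 5.3824)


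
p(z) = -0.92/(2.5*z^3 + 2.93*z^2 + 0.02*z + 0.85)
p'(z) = -0.92*(-7.5*z^2 - 5.86*z - 0.02)/(2.5*z^3 + 2.93*z^2 + 0.02*z + 0.85)^2 = (6.9*z^2 + 5.3912*z + 0.0184)/(2.5*z^3 + 2.93*z^2 + 0.02*z + 0.85)^2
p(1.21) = -0.10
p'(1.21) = 0.18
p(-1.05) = -0.79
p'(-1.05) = 1.45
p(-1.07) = -0.82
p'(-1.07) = 1.71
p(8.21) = -0.00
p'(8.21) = 0.00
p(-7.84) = 0.00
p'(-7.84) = 0.00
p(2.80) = -0.01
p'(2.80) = 0.01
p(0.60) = -0.37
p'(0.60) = 0.95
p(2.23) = -0.02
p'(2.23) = 0.02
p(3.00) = -0.01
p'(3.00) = 0.01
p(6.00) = -0.00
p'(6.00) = 0.00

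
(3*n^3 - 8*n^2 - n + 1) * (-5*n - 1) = -15*n^4 + 37*n^3 + 13*n^2 - 4*n - 1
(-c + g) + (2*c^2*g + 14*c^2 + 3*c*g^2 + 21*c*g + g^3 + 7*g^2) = 2*c^2*g + 14*c^2 + 3*c*g^2 + 21*c*g - c + g^3 + 7*g^2 + g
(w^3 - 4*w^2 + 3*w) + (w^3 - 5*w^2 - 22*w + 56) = 2*w^3 - 9*w^2 - 19*w + 56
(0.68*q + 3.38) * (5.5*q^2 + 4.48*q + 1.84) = 3.74*q^3 + 21.6364*q^2 + 16.3936*q + 6.2192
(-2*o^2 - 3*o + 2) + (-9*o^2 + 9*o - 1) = -11*o^2 + 6*o + 1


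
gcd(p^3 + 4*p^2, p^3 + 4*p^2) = p^3 + 4*p^2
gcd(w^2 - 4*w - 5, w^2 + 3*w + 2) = w + 1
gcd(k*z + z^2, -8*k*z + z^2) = z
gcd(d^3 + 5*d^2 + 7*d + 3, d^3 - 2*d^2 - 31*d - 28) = d + 1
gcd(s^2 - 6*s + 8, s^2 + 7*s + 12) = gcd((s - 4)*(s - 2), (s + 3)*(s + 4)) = 1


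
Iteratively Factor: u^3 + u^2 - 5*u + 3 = (u + 3)*(u^2 - 2*u + 1) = (u - 1)*(u + 3)*(u - 1)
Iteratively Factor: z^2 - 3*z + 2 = (z - 1)*(z - 2)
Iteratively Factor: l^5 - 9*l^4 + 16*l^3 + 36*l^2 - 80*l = (l)*(l^4 - 9*l^3 + 16*l^2 + 36*l - 80) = l*(l + 2)*(l^3 - 11*l^2 + 38*l - 40) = l*(l - 4)*(l + 2)*(l^2 - 7*l + 10) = l*(l - 5)*(l - 4)*(l + 2)*(l - 2)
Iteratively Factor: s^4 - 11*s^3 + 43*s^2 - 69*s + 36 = (s - 3)*(s^3 - 8*s^2 + 19*s - 12) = (s - 4)*(s - 3)*(s^2 - 4*s + 3) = (s - 4)*(s - 3)^2*(s - 1)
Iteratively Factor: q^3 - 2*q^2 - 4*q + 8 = (q - 2)*(q^2 - 4) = (q - 2)*(q + 2)*(q - 2)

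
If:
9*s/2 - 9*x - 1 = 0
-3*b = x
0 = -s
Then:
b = 1/27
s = 0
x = -1/9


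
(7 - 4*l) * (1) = 7 - 4*l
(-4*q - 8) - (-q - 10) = 2 - 3*q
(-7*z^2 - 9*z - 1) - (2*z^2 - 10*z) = -9*z^2 + z - 1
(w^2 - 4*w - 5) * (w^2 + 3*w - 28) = w^4 - w^3 - 45*w^2 + 97*w + 140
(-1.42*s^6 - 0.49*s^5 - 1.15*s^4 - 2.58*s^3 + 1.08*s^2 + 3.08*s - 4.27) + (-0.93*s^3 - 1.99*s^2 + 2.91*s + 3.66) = -1.42*s^6 - 0.49*s^5 - 1.15*s^4 - 3.51*s^3 - 0.91*s^2 + 5.99*s - 0.609999999999999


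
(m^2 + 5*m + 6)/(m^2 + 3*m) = (m + 2)/m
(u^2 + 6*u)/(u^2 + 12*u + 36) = u/(u + 6)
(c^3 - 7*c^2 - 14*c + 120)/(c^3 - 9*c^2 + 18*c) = (c^2 - c - 20)/(c*(c - 3))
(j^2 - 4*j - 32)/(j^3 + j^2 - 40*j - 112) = (j - 8)/(j^2 - 3*j - 28)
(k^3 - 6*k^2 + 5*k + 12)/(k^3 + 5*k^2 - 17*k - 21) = (k - 4)/(k + 7)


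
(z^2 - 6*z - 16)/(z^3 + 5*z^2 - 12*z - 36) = (z - 8)/(z^2 + 3*z - 18)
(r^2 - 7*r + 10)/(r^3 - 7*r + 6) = (r - 5)/(r^2 + 2*r - 3)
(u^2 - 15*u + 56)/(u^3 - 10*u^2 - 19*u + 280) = 1/(u + 5)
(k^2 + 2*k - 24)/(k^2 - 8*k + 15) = (k^2 + 2*k - 24)/(k^2 - 8*k + 15)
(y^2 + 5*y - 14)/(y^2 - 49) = (y - 2)/(y - 7)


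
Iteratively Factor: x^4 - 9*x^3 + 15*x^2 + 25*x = (x)*(x^3 - 9*x^2 + 15*x + 25) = x*(x - 5)*(x^2 - 4*x - 5) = x*(x - 5)^2*(x + 1)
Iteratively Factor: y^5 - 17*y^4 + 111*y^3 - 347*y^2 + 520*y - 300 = (y - 5)*(y^4 - 12*y^3 + 51*y^2 - 92*y + 60) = (y - 5)*(y - 3)*(y^3 - 9*y^2 + 24*y - 20) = (y - 5)^2*(y - 3)*(y^2 - 4*y + 4) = (y - 5)^2*(y - 3)*(y - 2)*(y - 2)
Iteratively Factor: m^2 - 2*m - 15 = (m - 5)*(m + 3)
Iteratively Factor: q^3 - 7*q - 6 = (q + 2)*(q^2 - 2*q - 3) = (q - 3)*(q + 2)*(q + 1)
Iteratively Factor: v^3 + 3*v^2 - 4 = (v - 1)*(v^2 + 4*v + 4) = (v - 1)*(v + 2)*(v + 2)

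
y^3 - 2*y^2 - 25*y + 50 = (y - 5)*(y - 2)*(y + 5)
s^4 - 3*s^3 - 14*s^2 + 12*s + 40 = (s - 5)*(s - 2)*(s + 2)^2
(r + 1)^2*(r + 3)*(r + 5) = r^4 + 10*r^3 + 32*r^2 + 38*r + 15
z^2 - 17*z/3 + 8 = (z - 3)*(z - 8/3)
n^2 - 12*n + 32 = (n - 8)*(n - 4)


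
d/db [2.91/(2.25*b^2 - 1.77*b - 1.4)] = (5.1507 - 13.095*b)/(-2.25*b^2 + 1.77*b + 1.4)^2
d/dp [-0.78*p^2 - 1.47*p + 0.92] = -1.56*p - 1.47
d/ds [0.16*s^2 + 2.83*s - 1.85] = 0.32*s + 2.83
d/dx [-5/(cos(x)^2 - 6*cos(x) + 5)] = 10*(3 - cos(x))*sin(x)/(cos(x)^2 - 6*cos(x) + 5)^2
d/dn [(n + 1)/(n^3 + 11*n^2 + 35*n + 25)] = -2/(n^3 + 15*n^2 + 75*n + 125)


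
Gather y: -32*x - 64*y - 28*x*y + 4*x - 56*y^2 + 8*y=-28*x - 56*y^2 + y*(-28*x - 56)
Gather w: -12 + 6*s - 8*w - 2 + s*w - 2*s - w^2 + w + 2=4*s - w^2 + w*(s - 7) - 12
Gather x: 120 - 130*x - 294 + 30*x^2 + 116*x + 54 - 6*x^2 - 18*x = 24*x^2 - 32*x - 120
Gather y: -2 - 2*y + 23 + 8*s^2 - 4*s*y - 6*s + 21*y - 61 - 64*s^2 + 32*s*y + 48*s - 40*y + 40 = -56*s^2 + 42*s + y*(28*s - 21)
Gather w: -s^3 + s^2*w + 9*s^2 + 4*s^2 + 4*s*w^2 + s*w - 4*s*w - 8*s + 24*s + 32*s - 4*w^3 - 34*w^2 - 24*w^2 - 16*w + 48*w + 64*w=-s^3 + 13*s^2 + 48*s - 4*w^3 + w^2*(4*s - 58) + w*(s^2 - 3*s + 96)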